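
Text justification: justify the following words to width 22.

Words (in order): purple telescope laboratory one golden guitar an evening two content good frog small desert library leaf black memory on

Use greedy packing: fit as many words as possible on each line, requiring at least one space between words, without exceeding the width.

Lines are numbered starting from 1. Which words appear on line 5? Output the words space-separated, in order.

Line 1: ['purple', 'telescope'] (min_width=16, slack=6)
Line 2: ['laboratory', 'one', 'golden'] (min_width=21, slack=1)
Line 3: ['guitar', 'an', 'evening', 'two'] (min_width=21, slack=1)
Line 4: ['content', 'good', 'frog'] (min_width=17, slack=5)
Line 5: ['small', 'desert', 'library'] (min_width=20, slack=2)
Line 6: ['leaf', 'black', 'memory', 'on'] (min_width=20, slack=2)

Answer: small desert library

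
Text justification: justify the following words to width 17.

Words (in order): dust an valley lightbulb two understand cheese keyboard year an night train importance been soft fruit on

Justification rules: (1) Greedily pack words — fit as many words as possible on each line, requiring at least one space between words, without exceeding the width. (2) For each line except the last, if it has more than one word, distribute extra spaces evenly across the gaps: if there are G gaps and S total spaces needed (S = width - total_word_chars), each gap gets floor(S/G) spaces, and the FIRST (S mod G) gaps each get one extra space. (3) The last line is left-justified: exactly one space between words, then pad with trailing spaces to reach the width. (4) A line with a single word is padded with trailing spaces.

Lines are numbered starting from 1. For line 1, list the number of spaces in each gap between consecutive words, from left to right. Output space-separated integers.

Answer: 3 2

Derivation:
Line 1: ['dust', 'an', 'valley'] (min_width=14, slack=3)
Line 2: ['lightbulb', 'two'] (min_width=13, slack=4)
Line 3: ['understand', 'cheese'] (min_width=17, slack=0)
Line 4: ['keyboard', 'year', 'an'] (min_width=16, slack=1)
Line 5: ['night', 'train'] (min_width=11, slack=6)
Line 6: ['importance', 'been'] (min_width=15, slack=2)
Line 7: ['soft', 'fruit', 'on'] (min_width=13, slack=4)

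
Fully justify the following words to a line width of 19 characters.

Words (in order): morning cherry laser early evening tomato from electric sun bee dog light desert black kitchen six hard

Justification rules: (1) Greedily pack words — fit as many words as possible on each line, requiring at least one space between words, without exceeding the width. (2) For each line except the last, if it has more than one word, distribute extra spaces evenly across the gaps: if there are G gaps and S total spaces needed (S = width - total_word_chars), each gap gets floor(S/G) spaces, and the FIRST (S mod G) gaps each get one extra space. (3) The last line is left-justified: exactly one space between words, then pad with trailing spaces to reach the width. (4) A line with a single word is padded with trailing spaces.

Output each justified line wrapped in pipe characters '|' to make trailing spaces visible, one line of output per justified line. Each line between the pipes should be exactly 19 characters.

Answer: |morning      cherry|
|laser early evening|
|tomato         from|
|electric   sun  bee|
|dog   light  desert|
|black  kitchen  six|
|hard               |

Derivation:
Line 1: ['morning', 'cherry'] (min_width=14, slack=5)
Line 2: ['laser', 'early', 'evening'] (min_width=19, slack=0)
Line 3: ['tomato', 'from'] (min_width=11, slack=8)
Line 4: ['electric', 'sun', 'bee'] (min_width=16, slack=3)
Line 5: ['dog', 'light', 'desert'] (min_width=16, slack=3)
Line 6: ['black', 'kitchen', 'six'] (min_width=17, slack=2)
Line 7: ['hard'] (min_width=4, slack=15)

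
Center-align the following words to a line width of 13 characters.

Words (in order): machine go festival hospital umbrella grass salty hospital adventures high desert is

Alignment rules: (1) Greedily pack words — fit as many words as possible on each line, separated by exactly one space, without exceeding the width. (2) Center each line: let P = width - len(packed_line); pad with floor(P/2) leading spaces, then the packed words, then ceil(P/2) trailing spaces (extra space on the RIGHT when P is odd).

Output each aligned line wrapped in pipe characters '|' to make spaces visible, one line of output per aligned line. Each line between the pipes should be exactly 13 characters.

Line 1: ['machine', 'go'] (min_width=10, slack=3)
Line 2: ['festival'] (min_width=8, slack=5)
Line 3: ['hospital'] (min_width=8, slack=5)
Line 4: ['umbrella'] (min_width=8, slack=5)
Line 5: ['grass', 'salty'] (min_width=11, slack=2)
Line 6: ['hospital'] (min_width=8, slack=5)
Line 7: ['adventures'] (min_width=10, slack=3)
Line 8: ['high', 'desert'] (min_width=11, slack=2)
Line 9: ['is'] (min_width=2, slack=11)

Answer: | machine go  |
|  festival   |
|  hospital   |
|  umbrella   |
| grass salty |
|  hospital   |
| adventures  |
| high desert |
|     is      |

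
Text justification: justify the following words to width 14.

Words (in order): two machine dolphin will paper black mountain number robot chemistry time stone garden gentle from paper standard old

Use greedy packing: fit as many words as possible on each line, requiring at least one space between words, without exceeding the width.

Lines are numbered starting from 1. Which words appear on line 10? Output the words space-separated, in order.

Answer: old

Derivation:
Line 1: ['two', 'machine'] (min_width=11, slack=3)
Line 2: ['dolphin', 'will'] (min_width=12, slack=2)
Line 3: ['paper', 'black'] (min_width=11, slack=3)
Line 4: ['mountain'] (min_width=8, slack=6)
Line 5: ['number', 'robot'] (min_width=12, slack=2)
Line 6: ['chemistry', 'time'] (min_width=14, slack=0)
Line 7: ['stone', 'garden'] (min_width=12, slack=2)
Line 8: ['gentle', 'from'] (min_width=11, slack=3)
Line 9: ['paper', 'standard'] (min_width=14, slack=0)
Line 10: ['old'] (min_width=3, slack=11)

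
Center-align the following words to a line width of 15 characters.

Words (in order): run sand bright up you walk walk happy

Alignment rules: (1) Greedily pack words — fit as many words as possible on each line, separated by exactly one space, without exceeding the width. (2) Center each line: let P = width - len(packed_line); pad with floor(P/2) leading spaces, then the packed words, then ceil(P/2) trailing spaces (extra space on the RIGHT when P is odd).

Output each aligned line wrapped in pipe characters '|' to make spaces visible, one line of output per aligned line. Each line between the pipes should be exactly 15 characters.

Line 1: ['run', 'sand', 'bright'] (min_width=15, slack=0)
Line 2: ['up', 'you', 'walk'] (min_width=11, slack=4)
Line 3: ['walk', 'happy'] (min_width=10, slack=5)

Answer: |run sand bright|
|  up you walk  |
|  walk happy   |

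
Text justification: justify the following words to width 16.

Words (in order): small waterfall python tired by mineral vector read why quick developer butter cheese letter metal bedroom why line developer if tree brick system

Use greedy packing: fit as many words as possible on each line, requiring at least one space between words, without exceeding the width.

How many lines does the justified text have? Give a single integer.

Line 1: ['small', 'waterfall'] (min_width=15, slack=1)
Line 2: ['python', 'tired', 'by'] (min_width=15, slack=1)
Line 3: ['mineral', 'vector'] (min_width=14, slack=2)
Line 4: ['read', 'why', 'quick'] (min_width=14, slack=2)
Line 5: ['developer', 'butter'] (min_width=16, slack=0)
Line 6: ['cheese', 'letter'] (min_width=13, slack=3)
Line 7: ['metal', 'bedroom'] (min_width=13, slack=3)
Line 8: ['why', 'line'] (min_width=8, slack=8)
Line 9: ['developer', 'if'] (min_width=12, slack=4)
Line 10: ['tree', 'brick'] (min_width=10, slack=6)
Line 11: ['system'] (min_width=6, slack=10)
Total lines: 11

Answer: 11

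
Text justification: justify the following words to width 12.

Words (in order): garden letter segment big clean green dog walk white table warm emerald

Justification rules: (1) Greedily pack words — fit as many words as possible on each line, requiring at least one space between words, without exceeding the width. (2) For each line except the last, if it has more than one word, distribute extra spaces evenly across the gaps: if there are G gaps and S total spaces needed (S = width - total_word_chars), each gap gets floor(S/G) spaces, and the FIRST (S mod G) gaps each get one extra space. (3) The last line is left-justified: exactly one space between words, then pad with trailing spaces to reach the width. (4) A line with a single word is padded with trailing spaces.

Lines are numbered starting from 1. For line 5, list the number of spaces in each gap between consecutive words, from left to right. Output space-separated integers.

Answer: 5

Derivation:
Line 1: ['garden'] (min_width=6, slack=6)
Line 2: ['letter'] (min_width=6, slack=6)
Line 3: ['segment', 'big'] (min_width=11, slack=1)
Line 4: ['clean', 'green'] (min_width=11, slack=1)
Line 5: ['dog', 'walk'] (min_width=8, slack=4)
Line 6: ['white', 'table'] (min_width=11, slack=1)
Line 7: ['warm', 'emerald'] (min_width=12, slack=0)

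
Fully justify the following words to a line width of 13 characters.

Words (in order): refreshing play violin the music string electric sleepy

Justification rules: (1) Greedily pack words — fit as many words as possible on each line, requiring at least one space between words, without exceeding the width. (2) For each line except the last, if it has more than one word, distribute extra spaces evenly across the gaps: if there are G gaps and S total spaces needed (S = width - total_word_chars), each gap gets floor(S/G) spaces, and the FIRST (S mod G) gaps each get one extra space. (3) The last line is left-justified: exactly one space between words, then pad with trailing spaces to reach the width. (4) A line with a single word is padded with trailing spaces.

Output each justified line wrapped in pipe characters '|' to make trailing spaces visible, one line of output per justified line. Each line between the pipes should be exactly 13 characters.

Line 1: ['refreshing'] (min_width=10, slack=3)
Line 2: ['play', 'violin'] (min_width=11, slack=2)
Line 3: ['the', 'music'] (min_width=9, slack=4)
Line 4: ['string'] (min_width=6, slack=7)
Line 5: ['electric'] (min_width=8, slack=5)
Line 6: ['sleepy'] (min_width=6, slack=7)

Answer: |refreshing   |
|play   violin|
|the     music|
|string       |
|electric     |
|sleepy       |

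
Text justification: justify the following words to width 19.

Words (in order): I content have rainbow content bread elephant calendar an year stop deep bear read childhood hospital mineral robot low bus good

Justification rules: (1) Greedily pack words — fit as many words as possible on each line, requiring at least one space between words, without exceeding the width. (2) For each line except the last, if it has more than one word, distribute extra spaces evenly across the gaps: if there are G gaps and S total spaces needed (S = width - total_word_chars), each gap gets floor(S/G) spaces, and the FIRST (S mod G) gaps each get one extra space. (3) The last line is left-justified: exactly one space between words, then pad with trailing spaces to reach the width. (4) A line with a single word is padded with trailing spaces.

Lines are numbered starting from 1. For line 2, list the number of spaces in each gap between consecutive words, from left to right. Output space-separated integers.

Answer: 5

Derivation:
Line 1: ['I', 'content', 'have'] (min_width=14, slack=5)
Line 2: ['rainbow', 'content'] (min_width=15, slack=4)
Line 3: ['bread', 'elephant'] (min_width=14, slack=5)
Line 4: ['calendar', 'an', 'year'] (min_width=16, slack=3)
Line 5: ['stop', 'deep', 'bear', 'read'] (min_width=19, slack=0)
Line 6: ['childhood', 'hospital'] (min_width=18, slack=1)
Line 7: ['mineral', 'robot', 'low'] (min_width=17, slack=2)
Line 8: ['bus', 'good'] (min_width=8, slack=11)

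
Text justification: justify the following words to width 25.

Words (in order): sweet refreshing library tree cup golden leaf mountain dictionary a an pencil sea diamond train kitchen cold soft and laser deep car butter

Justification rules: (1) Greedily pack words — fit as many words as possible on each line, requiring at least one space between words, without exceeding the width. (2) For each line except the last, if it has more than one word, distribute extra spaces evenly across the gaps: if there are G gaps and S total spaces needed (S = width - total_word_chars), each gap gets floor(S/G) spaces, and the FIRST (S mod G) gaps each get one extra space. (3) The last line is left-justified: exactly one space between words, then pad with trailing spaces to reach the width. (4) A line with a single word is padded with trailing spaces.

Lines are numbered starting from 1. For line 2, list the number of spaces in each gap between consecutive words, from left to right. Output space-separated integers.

Line 1: ['sweet', 'refreshing', 'library'] (min_width=24, slack=1)
Line 2: ['tree', 'cup', 'golden', 'leaf'] (min_width=20, slack=5)
Line 3: ['mountain', 'dictionary', 'a', 'an'] (min_width=24, slack=1)
Line 4: ['pencil', 'sea', 'diamond', 'train'] (min_width=24, slack=1)
Line 5: ['kitchen', 'cold', 'soft', 'and'] (min_width=21, slack=4)
Line 6: ['laser', 'deep', 'car', 'butter'] (min_width=21, slack=4)

Answer: 3 3 2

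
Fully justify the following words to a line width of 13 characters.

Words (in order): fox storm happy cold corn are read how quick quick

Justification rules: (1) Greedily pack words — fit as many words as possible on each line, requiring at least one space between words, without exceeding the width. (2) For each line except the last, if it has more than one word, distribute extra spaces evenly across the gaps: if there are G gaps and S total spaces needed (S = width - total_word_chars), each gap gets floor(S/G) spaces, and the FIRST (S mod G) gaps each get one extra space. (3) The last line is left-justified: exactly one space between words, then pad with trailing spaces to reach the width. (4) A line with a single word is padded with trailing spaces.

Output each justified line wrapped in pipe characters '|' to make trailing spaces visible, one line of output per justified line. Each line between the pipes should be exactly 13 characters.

Answer: |fox     storm|
|happy    cold|
|corn are read|
|how     quick|
|quick        |

Derivation:
Line 1: ['fox', 'storm'] (min_width=9, slack=4)
Line 2: ['happy', 'cold'] (min_width=10, slack=3)
Line 3: ['corn', 'are', 'read'] (min_width=13, slack=0)
Line 4: ['how', 'quick'] (min_width=9, slack=4)
Line 5: ['quick'] (min_width=5, slack=8)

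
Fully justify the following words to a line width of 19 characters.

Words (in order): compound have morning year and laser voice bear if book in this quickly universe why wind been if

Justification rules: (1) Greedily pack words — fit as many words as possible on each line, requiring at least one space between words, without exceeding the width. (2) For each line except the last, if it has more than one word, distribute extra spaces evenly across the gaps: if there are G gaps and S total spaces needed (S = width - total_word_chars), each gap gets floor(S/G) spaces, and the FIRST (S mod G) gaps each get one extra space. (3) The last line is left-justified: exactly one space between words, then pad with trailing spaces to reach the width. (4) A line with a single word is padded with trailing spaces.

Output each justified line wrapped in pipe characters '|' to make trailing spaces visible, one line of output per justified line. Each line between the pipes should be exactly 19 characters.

Line 1: ['compound', 'have'] (min_width=13, slack=6)
Line 2: ['morning', 'year', 'and'] (min_width=16, slack=3)
Line 3: ['laser', 'voice', 'bear', 'if'] (min_width=19, slack=0)
Line 4: ['book', 'in', 'this'] (min_width=12, slack=7)
Line 5: ['quickly', 'universe'] (min_width=16, slack=3)
Line 6: ['why', 'wind', 'been', 'if'] (min_width=16, slack=3)

Answer: |compound       have|
|morning   year  and|
|laser voice bear if|
|book     in    this|
|quickly    universe|
|why wind been if   |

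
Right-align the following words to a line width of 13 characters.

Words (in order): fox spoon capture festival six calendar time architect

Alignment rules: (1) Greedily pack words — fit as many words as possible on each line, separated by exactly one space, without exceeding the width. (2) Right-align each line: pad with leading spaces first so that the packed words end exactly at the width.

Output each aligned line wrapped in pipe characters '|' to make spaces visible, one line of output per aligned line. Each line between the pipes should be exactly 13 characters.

Line 1: ['fox', 'spoon'] (min_width=9, slack=4)
Line 2: ['capture'] (min_width=7, slack=6)
Line 3: ['festival', 'six'] (min_width=12, slack=1)
Line 4: ['calendar', 'time'] (min_width=13, slack=0)
Line 5: ['architect'] (min_width=9, slack=4)

Answer: |    fox spoon|
|      capture|
| festival six|
|calendar time|
|    architect|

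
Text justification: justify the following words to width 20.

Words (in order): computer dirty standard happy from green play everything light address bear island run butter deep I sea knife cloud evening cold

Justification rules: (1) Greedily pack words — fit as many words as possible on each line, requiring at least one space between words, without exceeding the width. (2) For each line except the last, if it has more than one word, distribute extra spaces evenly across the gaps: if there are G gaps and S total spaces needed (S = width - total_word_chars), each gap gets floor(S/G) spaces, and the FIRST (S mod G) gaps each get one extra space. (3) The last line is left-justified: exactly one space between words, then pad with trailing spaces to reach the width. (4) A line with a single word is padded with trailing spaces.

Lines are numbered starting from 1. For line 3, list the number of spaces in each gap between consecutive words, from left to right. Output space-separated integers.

Line 1: ['computer', 'dirty'] (min_width=14, slack=6)
Line 2: ['standard', 'happy', 'from'] (min_width=19, slack=1)
Line 3: ['green', 'play'] (min_width=10, slack=10)
Line 4: ['everything', 'light'] (min_width=16, slack=4)
Line 5: ['address', 'bear', 'island'] (min_width=19, slack=1)
Line 6: ['run', 'butter', 'deep', 'I'] (min_width=17, slack=3)
Line 7: ['sea', 'knife', 'cloud'] (min_width=15, slack=5)
Line 8: ['evening', 'cold'] (min_width=12, slack=8)

Answer: 11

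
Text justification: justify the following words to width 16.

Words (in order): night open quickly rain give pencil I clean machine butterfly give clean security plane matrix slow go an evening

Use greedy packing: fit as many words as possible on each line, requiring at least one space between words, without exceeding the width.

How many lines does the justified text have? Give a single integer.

Line 1: ['night', 'open'] (min_width=10, slack=6)
Line 2: ['quickly', 'rain'] (min_width=12, slack=4)
Line 3: ['give', 'pencil', 'I'] (min_width=13, slack=3)
Line 4: ['clean', 'machine'] (min_width=13, slack=3)
Line 5: ['butterfly', 'give'] (min_width=14, slack=2)
Line 6: ['clean', 'security'] (min_width=14, slack=2)
Line 7: ['plane', 'matrix'] (min_width=12, slack=4)
Line 8: ['slow', 'go', 'an'] (min_width=10, slack=6)
Line 9: ['evening'] (min_width=7, slack=9)
Total lines: 9

Answer: 9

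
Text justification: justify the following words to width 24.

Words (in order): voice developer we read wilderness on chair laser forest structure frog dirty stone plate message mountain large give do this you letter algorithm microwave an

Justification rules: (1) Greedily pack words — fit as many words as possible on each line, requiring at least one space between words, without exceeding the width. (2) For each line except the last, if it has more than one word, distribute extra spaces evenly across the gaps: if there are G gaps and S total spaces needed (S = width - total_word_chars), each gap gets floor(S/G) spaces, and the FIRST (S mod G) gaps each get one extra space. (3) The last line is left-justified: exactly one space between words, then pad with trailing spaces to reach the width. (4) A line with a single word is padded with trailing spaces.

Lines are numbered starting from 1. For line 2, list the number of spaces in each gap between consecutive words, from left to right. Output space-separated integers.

Answer: 4 3

Derivation:
Line 1: ['voice', 'developer', 'we', 'read'] (min_width=23, slack=1)
Line 2: ['wilderness', 'on', 'chair'] (min_width=19, slack=5)
Line 3: ['laser', 'forest', 'structure'] (min_width=22, slack=2)
Line 4: ['frog', 'dirty', 'stone', 'plate'] (min_width=22, slack=2)
Line 5: ['message', 'mountain', 'large'] (min_width=22, slack=2)
Line 6: ['give', 'do', 'this', 'you', 'letter'] (min_width=23, slack=1)
Line 7: ['algorithm', 'microwave', 'an'] (min_width=22, slack=2)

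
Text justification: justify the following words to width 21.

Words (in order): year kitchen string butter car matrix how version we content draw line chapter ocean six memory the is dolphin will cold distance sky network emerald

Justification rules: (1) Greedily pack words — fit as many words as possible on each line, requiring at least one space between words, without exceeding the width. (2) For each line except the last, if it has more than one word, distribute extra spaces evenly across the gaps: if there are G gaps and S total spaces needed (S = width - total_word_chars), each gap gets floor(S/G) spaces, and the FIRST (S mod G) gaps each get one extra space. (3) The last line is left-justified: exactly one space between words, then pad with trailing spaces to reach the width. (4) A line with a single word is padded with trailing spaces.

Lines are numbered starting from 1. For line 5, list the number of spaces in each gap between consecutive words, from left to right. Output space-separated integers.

Line 1: ['year', 'kitchen', 'string'] (min_width=19, slack=2)
Line 2: ['butter', 'car', 'matrix', 'how'] (min_width=21, slack=0)
Line 3: ['version', 'we', 'content'] (min_width=18, slack=3)
Line 4: ['draw', 'line', 'chapter'] (min_width=17, slack=4)
Line 5: ['ocean', 'six', 'memory', 'the'] (min_width=20, slack=1)
Line 6: ['is', 'dolphin', 'will', 'cold'] (min_width=20, slack=1)
Line 7: ['distance', 'sky', 'network'] (min_width=20, slack=1)
Line 8: ['emerald'] (min_width=7, slack=14)

Answer: 2 1 1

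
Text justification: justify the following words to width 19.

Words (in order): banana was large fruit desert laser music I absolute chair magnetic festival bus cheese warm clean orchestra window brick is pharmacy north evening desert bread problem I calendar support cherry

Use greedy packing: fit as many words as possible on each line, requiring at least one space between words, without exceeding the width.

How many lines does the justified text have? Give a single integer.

Line 1: ['banana', 'was', 'large'] (min_width=16, slack=3)
Line 2: ['fruit', 'desert', 'laser'] (min_width=18, slack=1)
Line 3: ['music', 'I', 'absolute'] (min_width=16, slack=3)
Line 4: ['chair', 'magnetic'] (min_width=14, slack=5)
Line 5: ['festival', 'bus', 'cheese'] (min_width=19, slack=0)
Line 6: ['warm', 'clean'] (min_width=10, slack=9)
Line 7: ['orchestra', 'window'] (min_width=16, slack=3)
Line 8: ['brick', 'is', 'pharmacy'] (min_width=17, slack=2)
Line 9: ['north', 'evening'] (min_width=13, slack=6)
Line 10: ['desert', 'bread'] (min_width=12, slack=7)
Line 11: ['problem', 'I', 'calendar'] (min_width=18, slack=1)
Line 12: ['support', 'cherry'] (min_width=14, slack=5)
Total lines: 12

Answer: 12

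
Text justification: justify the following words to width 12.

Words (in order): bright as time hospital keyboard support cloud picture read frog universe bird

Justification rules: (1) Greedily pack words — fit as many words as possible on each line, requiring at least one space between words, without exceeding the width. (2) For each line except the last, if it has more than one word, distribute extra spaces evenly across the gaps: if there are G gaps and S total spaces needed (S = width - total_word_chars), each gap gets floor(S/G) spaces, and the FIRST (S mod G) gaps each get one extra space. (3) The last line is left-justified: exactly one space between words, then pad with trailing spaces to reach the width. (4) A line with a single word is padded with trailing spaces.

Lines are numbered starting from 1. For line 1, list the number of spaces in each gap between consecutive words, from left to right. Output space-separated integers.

Line 1: ['bright', 'as'] (min_width=9, slack=3)
Line 2: ['time'] (min_width=4, slack=8)
Line 3: ['hospital'] (min_width=8, slack=4)
Line 4: ['keyboard'] (min_width=8, slack=4)
Line 5: ['support'] (min_width=7, slack=5)
Line 6: ['cloud'] (min_width=5, slack=7)
Line 7: ['picture', 'read'] (min_width=12, slack=0)
Line 8: ['frog'] (min_width=4, slack=8)
Line 9: ['universe'] (min_width=8, slack=4)
Line 10: ['bird'] (min_width=4, slack=8)

Answer: 4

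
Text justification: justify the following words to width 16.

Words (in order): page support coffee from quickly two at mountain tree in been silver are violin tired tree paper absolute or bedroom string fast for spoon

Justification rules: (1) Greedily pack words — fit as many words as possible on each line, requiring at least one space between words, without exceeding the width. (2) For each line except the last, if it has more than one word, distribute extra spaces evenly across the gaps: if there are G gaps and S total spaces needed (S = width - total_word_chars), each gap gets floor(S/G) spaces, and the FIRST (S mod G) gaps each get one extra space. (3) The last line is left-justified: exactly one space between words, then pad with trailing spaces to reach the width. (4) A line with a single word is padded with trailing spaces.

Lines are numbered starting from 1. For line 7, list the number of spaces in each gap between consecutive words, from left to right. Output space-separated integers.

Answer: 7

Derivation:
Line 1: ['page', 'support'] (min_width=12, slack=4)
Line 2: ['coffee', 'from'] (min_width=11, slack=5)
Line 3: ['quickly', 'two', 'at'] (min_width=14, slack=2)
Line 4: ['mountain', 'tree', 'in'] (min_width=16, slack=0)
Line 5: ['been', 'silver', 'are'] (min_width=15, slack=1)
Line 6: ['violin', 'tired'] (min_width=12, slack=4)
Line 7: ['tree', 'paper'] (min_width=10, slack=6)
Line 8: ['absolute', 'or'] (min_width=11, slack=5)
Line 9: ['bedroom', 'string'] (min_width=14, slack=2)
Line 10: ['fast', 'for', 'spoon'] (min_width=14, slack=2)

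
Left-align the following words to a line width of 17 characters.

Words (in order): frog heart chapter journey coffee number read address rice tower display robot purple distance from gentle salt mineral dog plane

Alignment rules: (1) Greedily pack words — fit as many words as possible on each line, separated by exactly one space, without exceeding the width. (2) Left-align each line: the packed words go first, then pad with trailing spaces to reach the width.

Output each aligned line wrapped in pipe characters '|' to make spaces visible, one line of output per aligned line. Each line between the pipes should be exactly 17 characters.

Line 1: ['frog', 'heart'] (min_width=10, slack=7)
Line 2: ['chapter', 'journey'] (min_width=15, slack=2)
Line 3: ['coffee', 'number'] (min_width=13, slack=4)
Line 4: ['read', 'address', 'rice'] (min_width=17, slack=0)
Line 5: ['tower', 'display'] (min_width=13, slack=4)
Line 6: ['robot', 'purple'] (min_width=12, slack=5)
Line 7: ['distance', 'from'] (min_width=13, slack=4)
Line 8: ['gentle', 'salt'] (min_width=11, slack=6)
Line 9: ['mineral', 'dog', 'plane'] (min_width=17, slack=0)

Answer: |frog heart       |
|chapter journey  |
|coffee number    |
|read address rice|
|tower display    |
|robot purple     |
|distance from    |
|gentle salt      |
|mineral dog plane|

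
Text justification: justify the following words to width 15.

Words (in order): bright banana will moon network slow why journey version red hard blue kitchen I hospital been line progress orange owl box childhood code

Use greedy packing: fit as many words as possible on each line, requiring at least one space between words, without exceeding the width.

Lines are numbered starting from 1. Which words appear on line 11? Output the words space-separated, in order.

Answer: childhood code

Derivation:
Line 1: ['bright', 'banana'] (min_width=13, slack=2)
Line 2: ['will', 'moon'] (min_width=9, slack=6)
Line 3: ['network', 'slow'] (min_width=12, slack=3)
Line 4: ['why', 'journey'] (min_width=11, slack=4)
Line 5: ['version', 'red'] (min_width=11, slack=4)
Line 6: ['hard', 'blue'] (min_width=9, slack=6)
Line 7: ['kitchen', 'I'] (min_width=9, slack=6)
Line 8: ['hospital', 'been'] (min_width=13, slack=2)
Line 9: ['line', 'progress'] (min_width=13, slack=2)
Line 10: ['orange', 'owl', 'box'] (min_width=14, slack=1)
Line 11: ['childhood', 'code'] (min_width=14, slack=1)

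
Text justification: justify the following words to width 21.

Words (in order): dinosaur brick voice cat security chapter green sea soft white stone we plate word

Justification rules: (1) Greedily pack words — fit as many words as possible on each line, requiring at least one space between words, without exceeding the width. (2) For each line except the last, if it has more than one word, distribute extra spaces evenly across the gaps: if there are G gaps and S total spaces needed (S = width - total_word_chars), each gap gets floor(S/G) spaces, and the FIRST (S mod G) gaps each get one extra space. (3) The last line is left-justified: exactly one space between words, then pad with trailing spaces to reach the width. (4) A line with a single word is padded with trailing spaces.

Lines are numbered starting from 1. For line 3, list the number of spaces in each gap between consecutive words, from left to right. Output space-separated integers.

Answer: 2 1 1

Derivation:
Line 1: ['dinosaur', 'brick', 'voice'] (min_width=20, slack=1)
Line 2: ['cat', 'security', 'chapter'] (min_width=20, slack=1)
Line 3: ['green', 'sea', 'soft', 'white'] (min_width=20, slack=1)
Line 4: ['stone', 'we', 'plate', 'word'] (min_width=19, slack=2)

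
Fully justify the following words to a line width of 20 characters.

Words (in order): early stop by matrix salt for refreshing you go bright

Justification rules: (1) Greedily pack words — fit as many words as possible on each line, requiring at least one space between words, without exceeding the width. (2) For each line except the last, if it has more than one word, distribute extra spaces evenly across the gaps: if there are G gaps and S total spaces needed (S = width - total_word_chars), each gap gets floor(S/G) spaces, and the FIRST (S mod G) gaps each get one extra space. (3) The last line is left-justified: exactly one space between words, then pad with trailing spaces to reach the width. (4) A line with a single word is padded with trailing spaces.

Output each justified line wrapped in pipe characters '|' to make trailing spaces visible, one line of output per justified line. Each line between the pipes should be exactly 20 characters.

Answer: |early stop by matrix|
|salt  for refreshing|
|you go bright       |

Derivation:
Line 1: ['early', 'stop', 'by', 'matrix'] (min_width=20, slack=0)
Line 2: ['salt', 'for', 'refreshing'] (min_width=19, slack=1)
Line 3: ['you', 'go', 'bright'] (min_width=13, slack=7)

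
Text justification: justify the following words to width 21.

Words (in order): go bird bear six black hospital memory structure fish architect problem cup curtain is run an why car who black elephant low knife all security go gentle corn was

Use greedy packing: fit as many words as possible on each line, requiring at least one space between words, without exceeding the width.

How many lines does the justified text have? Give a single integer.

Answer: 9

Derivation:
Line 1: ['go', 'bird', 'bear', 'six'] (min_width=16, slack=5)
Line 2: ['black', 'hospital', 'memory'] (min_width=21, slack=0)
Line 3: ['structure', 'fish'] (min_width=14, slack=7)
Line 4: ['architect', 'problem', 'cup'] (min_width=21, slack=0)
Line 5: ['curtain', 'is', 'run', 'an', 'why'] (min_width=21, slack=0)
Line 6: ['car', 'who', 'black'] (min_width=13, slack=8)
Line 7: ['elephant', 'low', 'knife'] (min_width=18, slack=3)
Line 8: ['all', 'security', 'go'] (min_width=15, slack=6)
Line 9: ['gentle', 'corn', 'was'] (min_width=15, slack=6)
Total lines: 9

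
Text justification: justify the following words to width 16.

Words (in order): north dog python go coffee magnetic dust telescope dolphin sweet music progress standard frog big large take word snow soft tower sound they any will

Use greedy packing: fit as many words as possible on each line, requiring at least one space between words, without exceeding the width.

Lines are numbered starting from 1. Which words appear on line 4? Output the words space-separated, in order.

Answer: telescope

Derivation:
Line 1: ['north', 'dog', 'python'] (min_width=16, slack=0)
Line 2: ['go', 'coffee'] (min_width=9, slack=7)
Line 3: ['magnetic', 'dust'] (min_width=13, slack=3)
Line 4: ['telescope'] (min_width=9, slack=7)
Line 5: ['dolphin', 'sweet'] (min_width=13, slack=3)
Line 6: ['music', 'progress'] (min_width=14, slack=2)
Line 7: ['standard', 'frog'] (min_width=13, slack=3)
Line 8: ['big', 'large', 'take'] (min_width=14, slack=2)
Line 9: ['word', 'snow', 'soft'] (min_width=14, slack=2)
Line 10: ['tower', 'sound', 'they'] (min_width=16, slack=0)
Line 11: ['any', 'will'] (min_width=8, slack=8)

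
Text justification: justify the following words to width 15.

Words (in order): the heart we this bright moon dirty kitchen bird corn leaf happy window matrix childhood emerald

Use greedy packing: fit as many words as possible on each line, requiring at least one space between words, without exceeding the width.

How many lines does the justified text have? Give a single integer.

Answer: 8

Derivation:
Line 1: ['the', 'heart', 'we'] (min_width=12, slack=3)
Line 2: ['this', 'bright'] (min_width=11, slack=4)
Line 3: ['moon', 'dirty'] (min_width=10, slack=5)
Line 4: ['kitchen', 'bird'] (min_width=12, slack=3)
Line 5: ['corn', 'leaf', 'happy'] (min_width=15, slack=0)
Line 6: ['window', 'matrix'] (min_width=13, slack=2)
Line 7: ['childhood'] (min_width=9, slack=6)
Line 8: ['emerald'] (min_width=7, slack=8)
Total lines: 8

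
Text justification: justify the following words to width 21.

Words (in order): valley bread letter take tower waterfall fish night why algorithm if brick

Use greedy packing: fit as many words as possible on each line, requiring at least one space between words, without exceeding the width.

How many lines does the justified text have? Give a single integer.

Answer: 4

Derivation:
Line 1: ['valley', 'bread', 'letter'] (min_width=19, slack=2)
Line 2: ['take', 'tower', 'waterfall'] (min_width=20, slack=1)
Line 3: ['fish', 'night', 'why'] (min_width=14, slack=7)
Line 4: ['algorithm', 'if', 'brick'] (min_width=18, slack=3)
Total lines: 4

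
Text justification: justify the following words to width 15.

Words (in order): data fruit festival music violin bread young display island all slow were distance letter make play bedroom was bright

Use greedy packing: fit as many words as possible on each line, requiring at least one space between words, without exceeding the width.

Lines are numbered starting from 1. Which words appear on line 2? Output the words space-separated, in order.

Line 1: ['data', 'fruit'] (min_width=10, slack=5)
Line 2: ['festival', 'music'] (min_width=14, slack=1)
Line 3: ['violin', 'bread'] (min_width=12, slack=3)
Line 4: ['young', 'display'] (min_width=13, slack=2)
Line 5: ['island', 'all', 'slow'] (min_width=15, slack=0)
Line 6: ['were', 'distance'] (min_width=13, slack=2)
Line 7: ['letter', 'make'] (min_width=11, slack=4)
Line 8: ['play', 'bedroom'] (min_width=12, slack=3)
Line 9: ['was', 'bright'] (min_width=10, slack=5)

Answer: festival music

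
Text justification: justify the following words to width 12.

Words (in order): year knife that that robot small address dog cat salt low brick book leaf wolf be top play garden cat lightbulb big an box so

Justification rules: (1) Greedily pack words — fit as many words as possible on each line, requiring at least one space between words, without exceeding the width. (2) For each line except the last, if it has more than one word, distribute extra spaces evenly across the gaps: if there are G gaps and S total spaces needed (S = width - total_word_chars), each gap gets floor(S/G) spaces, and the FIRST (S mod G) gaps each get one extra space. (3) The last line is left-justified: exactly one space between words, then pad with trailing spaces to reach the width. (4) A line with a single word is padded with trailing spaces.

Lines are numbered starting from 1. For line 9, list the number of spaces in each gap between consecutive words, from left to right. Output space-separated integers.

Line 1: ['year', 'knife'] (min_width=10, slack=2)
Line 2: ['that', 'that'] (min_width=9, slack=3)
Line 3: ['robot', 'small'] (min_width=11, slack=1)
Line 4: ['address', 'dog'] (min_width=11, slack=1)
Line 5: ['cat', 'salt', 'low'] (min_width=12, slack=0)
Line 6: ['brick', 'book'] (min_width=10, slack=2)
Line 7: ['leaf', 'wolf', 'be'] (min_width=12, slack=0)
Line 8: ['top', 'play'] (min_width=8, slack=4)
Line 9: ['garden', 'cat'] (min_width=10, slack=2)
Line 10: ['lightbulb'] (min_width=9, slack=3)
Line 11: ['big', 'an', 'box'] (min_width=10, slack=2)
Line 12: ['so'] (min_width=2, slack=10)

Answer: 3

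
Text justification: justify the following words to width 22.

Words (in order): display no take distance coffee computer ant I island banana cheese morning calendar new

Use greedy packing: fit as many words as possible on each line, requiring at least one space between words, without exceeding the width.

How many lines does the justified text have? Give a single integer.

Answer: 5

Derivation:
Line 1: ['display', 'no', 'take'] (min_width=15, slack=7)
Line 2: ['distance', 'coffee'] (min_width=15, slack=7)
Line 3: ['computer', 'ant', 'I', 'island'] (min_width=21, slack=1)
Line 4: ['banana', 'cheese', 'morning'] (min_width=21, slack=1)
Line 5: ['calendar', 'new'] (min_width=12, slack=10)
Total lines: 5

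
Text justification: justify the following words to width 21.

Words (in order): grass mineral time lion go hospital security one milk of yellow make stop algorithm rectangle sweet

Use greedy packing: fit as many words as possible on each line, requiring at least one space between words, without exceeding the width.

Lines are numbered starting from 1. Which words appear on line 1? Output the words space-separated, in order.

Answer: grass mineral time

Derivation:
Line 1: ['grass', 'mineral', 'time'] (min_width=18, slack=3)
Line 2: ['lion', 'go', 'hospital'] (min_width=16, slack=5)
Line 3: ['security', 'one', 'milk', 'of'] (min_width=20, slack=1)
Line 4: ['yellow', 'make', 'stop'] (min_width=16, slack=5)
Line 5: ['algorithm', 'rectangle'] (min_width=19, slack=2)
Line 6: ['sweet'] (min_width=5, slack=16)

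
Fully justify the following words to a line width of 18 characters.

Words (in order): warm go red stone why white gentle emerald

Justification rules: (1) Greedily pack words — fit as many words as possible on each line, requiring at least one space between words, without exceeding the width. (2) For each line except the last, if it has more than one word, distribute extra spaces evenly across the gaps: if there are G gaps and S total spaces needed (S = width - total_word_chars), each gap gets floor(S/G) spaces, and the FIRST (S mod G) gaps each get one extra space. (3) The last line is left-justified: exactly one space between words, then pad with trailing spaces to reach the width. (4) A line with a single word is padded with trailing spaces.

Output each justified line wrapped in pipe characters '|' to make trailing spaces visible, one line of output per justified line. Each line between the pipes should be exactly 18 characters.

Line 1: ['warm', 'go', 'red', 'stone'] (min_width=17, slack=1)
Line 2: ['why', 'white', 'gentle'] (min_width=16, slack=2)
Line 3: ['emerald'] (min_width=7, slack=11)

Answer: |warm  go red stone|
|why  white  gentle|
|emerald           |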